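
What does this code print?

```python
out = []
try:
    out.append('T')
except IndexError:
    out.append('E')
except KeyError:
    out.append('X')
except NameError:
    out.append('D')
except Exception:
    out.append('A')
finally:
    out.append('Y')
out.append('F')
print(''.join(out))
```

Execution trace: 'T' (try body, no exception) → 'Y' (finally) → 'F' (after the try/except). Output: TYF

Answer: TYF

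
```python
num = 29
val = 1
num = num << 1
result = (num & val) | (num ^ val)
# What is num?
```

Trace:
`num = 29` → num = 29
`val = 1` → val = 1
`num = num << 1` → num = 58
`result = (num & val) | (num ^ val)` → result = 59
So num = 58

Answer: 58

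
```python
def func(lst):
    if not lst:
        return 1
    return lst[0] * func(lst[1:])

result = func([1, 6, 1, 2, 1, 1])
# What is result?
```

Product over [1, 6, 1, 2, 1, 1] = 1 * 6 * 1 * 2 * 1 * 1 = 12

Answer: 12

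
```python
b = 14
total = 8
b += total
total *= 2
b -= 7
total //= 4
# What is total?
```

Trace:
`b = 14` → b = 14
`total = 8` → total = 8
`b += total` → b = 22
`total *= 2` → total = 16
`b -= 7` → b = 15
`total //= 4` → total = 4
So total = 4

Answer: 4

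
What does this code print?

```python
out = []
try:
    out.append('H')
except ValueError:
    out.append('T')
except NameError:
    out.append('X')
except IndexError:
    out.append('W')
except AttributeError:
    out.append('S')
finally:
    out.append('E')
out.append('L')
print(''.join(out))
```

Execution trace: 'H' (try body, no exception) → 'E' (finally) → 'L' (after the try/except). Output: HEL

Answer: HEL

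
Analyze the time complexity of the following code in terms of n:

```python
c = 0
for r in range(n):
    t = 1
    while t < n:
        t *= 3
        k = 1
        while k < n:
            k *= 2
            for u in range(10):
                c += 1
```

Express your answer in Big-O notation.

Each loop level contributes: n × log n × log n × 1. Multiplying the contributions gives O(n log² n).

Answer: O(n log² n)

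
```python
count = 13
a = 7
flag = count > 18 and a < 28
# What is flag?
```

Trace:
`count = 13` → count = 13
`a = 7` → a = 7
`flag = count > 18 and a < 28` → flag = False
So flag = False

Answer: False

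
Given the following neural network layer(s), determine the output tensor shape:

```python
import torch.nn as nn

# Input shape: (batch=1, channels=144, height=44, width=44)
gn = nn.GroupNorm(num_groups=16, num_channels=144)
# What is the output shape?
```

Input: (1, 144, 44, 44) -> Output: (1, 144, 44, 44)

Answer: (1, 144, 44, 44)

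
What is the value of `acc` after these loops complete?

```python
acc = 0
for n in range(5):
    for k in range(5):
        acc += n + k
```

Sum of all n+k for n,k in 5x5
`acc` takes the values: 0 → 1 → 3 → 6 → 10 → 11 → 13 → 16 → 20 → 25 → 27 → 30 → 34 → 39 → 45 → 48 → 52 → 57 → 63 → 70 → 74 → 79 → 85 → 92 → 100

Answer: 100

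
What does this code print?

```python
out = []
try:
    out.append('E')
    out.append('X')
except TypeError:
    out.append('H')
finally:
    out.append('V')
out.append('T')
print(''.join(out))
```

Execution trace: 'E' (try body) → 'X' (try body, no exception) → 'V' (finally) → 'T' (after the try/except). Output: EXVT

Answer: EXVT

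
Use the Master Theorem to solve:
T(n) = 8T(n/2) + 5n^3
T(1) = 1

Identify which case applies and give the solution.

a=8, b=2, f(n)=5n^3. log_2(8) = 3. Since c=3 = 3, Case 2 applies: T(n) = Θ(n^log_b(a) · log n) = O(n^3 log n).

Answer: O(n^3 log n) - Case 2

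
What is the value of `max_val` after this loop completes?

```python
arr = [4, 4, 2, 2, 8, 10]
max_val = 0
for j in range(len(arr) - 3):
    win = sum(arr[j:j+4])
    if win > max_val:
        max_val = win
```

Max sum of 4-element window in [4, 4, 2, 2, 8, 10]
`max_val` takes the values: 0 → 12 → 16 → 22

Answer: 22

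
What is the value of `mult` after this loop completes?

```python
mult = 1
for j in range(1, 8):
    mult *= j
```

7! = 5040
`mult` takes the values: 1 → 2 → 6 → 24 → 120 → 720 → 5040

Answer: 5040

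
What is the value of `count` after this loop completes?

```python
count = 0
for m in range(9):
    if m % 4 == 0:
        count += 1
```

Count numbers divisible by 4 in range(9)
`count` takes the values: 0 → 1 → 2 → 3

Answer: 3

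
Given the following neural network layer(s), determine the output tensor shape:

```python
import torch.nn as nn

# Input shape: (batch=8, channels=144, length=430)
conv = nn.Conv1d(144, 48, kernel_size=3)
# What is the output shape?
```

Input: (8, 144, 430) -> Output: (8, 48, 428)

Answer: (8, 48, 428)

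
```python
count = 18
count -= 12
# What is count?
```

Trace:
`count = 18` → count = 18
`count -= 12` → count = 6
So count = 6

Answer: 6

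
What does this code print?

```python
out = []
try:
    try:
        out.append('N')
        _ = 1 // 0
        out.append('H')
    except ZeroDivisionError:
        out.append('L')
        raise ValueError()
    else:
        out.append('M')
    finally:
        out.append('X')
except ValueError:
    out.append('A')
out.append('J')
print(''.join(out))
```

Execution trace: 'N' (inner try body) → 'L' (inner except ZeroDivisionError) → 'X' (inner finally) → 'A' (outer except ValueError) → 'J' (after the try/except). Output: NLXAJ

Answer: NLXAJ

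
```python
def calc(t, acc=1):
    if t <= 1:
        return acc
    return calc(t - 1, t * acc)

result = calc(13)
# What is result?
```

Accumulator trace (n, acc): (13, 1) -> (12, 13) -> (11, 156) -> (10, 1716) -> (9, 17160) -> (8, 154440) -> (7, 1235520) -> (6, 8648640) -> (5, 51891840) -> (4, 259459200) -> (3, 1037836800) -> (2, 3113510400) -> (1, 6227020800) -> return 6227020800

Answer: 6227020800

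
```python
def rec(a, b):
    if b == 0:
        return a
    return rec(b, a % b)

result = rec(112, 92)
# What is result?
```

rec(112, 92) -> rec(92, 20) -> rec(20, 12) -> rec(12, 8) -> rec(8, 4) -> rec(4, 0) -> 4

Answer: 4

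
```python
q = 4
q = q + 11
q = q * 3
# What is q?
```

Trace:
`q = 4` → q = 4
`q = q + 11` → q = 15
`q = q * 3` → q = 45
So q = 45

Answer: 45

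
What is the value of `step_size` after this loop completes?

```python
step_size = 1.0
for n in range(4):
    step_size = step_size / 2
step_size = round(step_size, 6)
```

Halving LR 4 times: 1 / 2^4
`step_size` takes the values: 1.0 → 0.5 → 0.25 → 0.125 → 0.0625

Answer: 0.0625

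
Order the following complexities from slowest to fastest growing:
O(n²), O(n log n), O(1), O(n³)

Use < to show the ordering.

Ordered by growth rate: O(1) < O(n log n) < O(n²) < O(n³)

Answer: O(1) < O(n log n) < O(n²) < O(n³)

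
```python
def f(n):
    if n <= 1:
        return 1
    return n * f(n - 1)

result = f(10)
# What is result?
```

f(10) = 10 * 9 * 8 * 7 * 6 * 5 * 4 * 3 * 2 * 1 = 3628800

Answer: 3628800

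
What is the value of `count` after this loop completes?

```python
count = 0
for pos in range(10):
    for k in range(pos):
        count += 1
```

Triangle number: 0+1+2+...+9
`count` takes the values: 0 → 1 → 2 → 3 → 4 → 5 → 6 → 7 → 8 → 9 → 10 → 11 → 12 → 13 → 14 → 15 → 16 → 17 → 18 → 19 → 20 → 21 → 22 → 23 → 24 → 25 → 26 → 27 → 28 → 29 → … → 41 → 42 → 43 → 44 → 45

Answer: 45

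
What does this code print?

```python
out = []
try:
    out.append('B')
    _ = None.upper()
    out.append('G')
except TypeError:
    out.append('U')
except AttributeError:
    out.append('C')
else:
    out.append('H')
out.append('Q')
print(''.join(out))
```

Execution trace: 'B' (try body) → 'C' (except AttributeError) → 'Q' (after the try/except). Output: BCQ

Answer: BCQ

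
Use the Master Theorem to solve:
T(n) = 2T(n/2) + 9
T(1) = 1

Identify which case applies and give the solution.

a=2, b=2, f(n)=9. log_2(2) = 1. Since c=0 < 1, Case 1 applies: T(n) = Θ(n^log_b(a)) = O(n).

Answer: O(n) - Case 1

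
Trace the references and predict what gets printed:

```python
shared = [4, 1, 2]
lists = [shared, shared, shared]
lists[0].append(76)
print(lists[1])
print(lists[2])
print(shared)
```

Key concept: list of same reference.
Step by step:
`shared = [4, 1, 2]` → shared = [4, 1, 2]
`lists = [shared, shared, shared]` → lists = [[4, 1, 2], [4, 1, 2], [4, 1, 2]]
`lists[0].append(76)` → shared = [4, 1, 2, 76]; lists = [[4, 1, 2, 76], [4, 1, 2, 76], [4, 1, 2, 76]]
`print(lists[1])` → prints [4, 1, 2, 76]
`print(lists[2])` → prints [4, 1, 2, 76]
`print(shared)` → prints [4, 1, 2, 76]

Answer:
[4, 1, 2, 76]
[4, 1, 2, 76]
[4, 1, 2, 76]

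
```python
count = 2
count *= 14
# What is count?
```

Trace:
`count = 2` → count = 2
`count *= 14` → count = 28
So count = 28

Answer: 28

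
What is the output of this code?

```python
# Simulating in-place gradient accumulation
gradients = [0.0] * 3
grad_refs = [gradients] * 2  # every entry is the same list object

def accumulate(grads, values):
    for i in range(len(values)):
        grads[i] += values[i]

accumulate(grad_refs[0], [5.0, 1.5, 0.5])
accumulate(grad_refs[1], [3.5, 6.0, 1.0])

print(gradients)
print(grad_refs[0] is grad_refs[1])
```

Key concept: gradient accumulation aliasing.
Step by step:
`gradients = [0.0] * 3` → gradients = [0.0, 0.0, 0.0]
`grad_refs = [gradients] * 2` → grad_refs = [[0.0, 0.0, 0.0], [0.0, 0.0, 0.0]]
`accumulate(grad_refs[0], [5.0, 1.5, 0.5])` → gradients = [5.0, 1.5, 0.5]; grad_refs = [[5.0, 1.5, 0.5], [5.0, 1.5, 0.5]]
`accumulate(grad_refs[1], [3.5, 6.0, 1.0])` → gradients = [8.5, 7.5, 1.5]; grad_refs = [[8.5, 7.5, 1.5], [8.5, 7.5, 1.5]]
`print(gradients)` → prints [8.5, 7.5, 1.5]
`print(grad_refs[0] is grad_refs[1])` → prints True

Answer:
[8.5, 7.5, 1.5]
True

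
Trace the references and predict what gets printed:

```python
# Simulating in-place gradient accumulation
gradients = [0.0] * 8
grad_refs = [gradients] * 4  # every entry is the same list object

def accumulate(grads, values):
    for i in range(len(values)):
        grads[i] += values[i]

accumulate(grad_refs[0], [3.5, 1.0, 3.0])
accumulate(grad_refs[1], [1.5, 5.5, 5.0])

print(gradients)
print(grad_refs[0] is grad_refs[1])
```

Key concept: gradient accumulation aliasing.
Step by step:
`gradients = [0.0] * 8` → gradients = [0.0, 0.0, 0.0, 0.0, 0.0, 0.0, 0.0, 0.0]
`grad_refs = [gradients] * 4` → grad_refs = [[0.0, 0.0, 0.0, 0.0, 0.0, 0.0, 0.0, 0.0], [0.0, 0.0, 0.0, 0.0, 0.0, 0.0, 0.0, 0.0], [0.0, 0.0, 0.0, 0.0, 0.0, 0.0, 0.0, 0.0], [0.0, 0.0, 0.0, 0.0, 0.0, 0.0, 0.0, 0.0]]
`accumulate(grad_refs[0], [3.5, 1.0, 3.0])` → gradients = [3.5, 1.0, 3.0, 0.0, 0.0, 0.0, 0.0, 0.0]; grad_refs = [[3.5, 1.0, 3.0, 0.0, 0.0, 0.0, 0.0, 0.0], [3.5, 1.0, 3.0, 0.0, 0.0, 0.0, 0.0, 0.0], [3.5, 1.0, 3.0, 0.0, 0.0, 0.0, 0.0, 0.0], [3.5, 1.0, 3.0, 0.0, 0.0, 0.0, 0.0, 0.0]]
`accumulate(grad_refs[1], [1.5, 5.5, 5.0])` → gradients = [5.0, 6.5, 8.0, 0.0, 0.0, 0.0, 0.0, 0.0]; grad_refs = [[5.0, 6.5, 8.0, 0.0, 0.0, 0.0, 0.0, 0.0], [5.0, 6.5, 8.0, 0.0, 0.0, 0.0, 0.0, 0.0], [5.0, 6.5, 8.0, 0.0, 0.0, 0.0, 0.0, 0.0], [5.0, 6.5, 8.0, 0.0, 0.0, 0.0, 0.0, 0.0]]
`print(gradients)` → prints [5.0, 6.5, 8.0, 0.0, 0.0, 0.0, 0.0, 0.0]
`print(grad_refs[0] is grad_refs[1])` → prints True

Answer:
[5.0, 6.5, 8.0, 0.0, 0.0, 0.0, 0.0, 0.0]
True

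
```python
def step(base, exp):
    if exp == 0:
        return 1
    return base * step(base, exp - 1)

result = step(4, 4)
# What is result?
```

step(4, 4) = 4 * 4 * 4 * 4 = 256

Answer: 256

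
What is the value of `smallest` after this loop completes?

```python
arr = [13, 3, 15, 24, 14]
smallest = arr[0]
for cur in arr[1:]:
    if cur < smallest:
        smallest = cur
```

Minimum of [13, 3, 15, 24, 14]
`smallest` takes the values: 13 → 3

Answer: 3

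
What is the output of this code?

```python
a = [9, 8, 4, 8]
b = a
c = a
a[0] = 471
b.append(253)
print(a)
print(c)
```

Key concept: multiple aliases.
Step by step:
`a = [9, 8, 4, 8]` → a = [9, 8, 4, 8]
`b = a` → b = [9, 8, 4, 8] (same object as a)
`c = a` → c = [9, 8, 4, 8] (same object as a, b)
`a[0] = 471` → a = [471, 8, 4, 8] (same object as b, c); b = [471, 8, 4, 8] (same object as a, c); c = [471, 8, 4, 8] (same object as a, b)
`b.append(253)` → a = [471, 8, 4, 8, 253] (same object as b, c); b = [471, 8, 4, 8, 253] (same object as a, c); c = [471, 8, 4, 8, 253] (same object as a, b)
`print(a)` → prints [471, 8, 4, 8, 253]
`print(c)` → prints [471, 8, 4, 8, 253]

Answer:
[471, 8, 4, 8, 253]
[471, 8, 4, 8, 253]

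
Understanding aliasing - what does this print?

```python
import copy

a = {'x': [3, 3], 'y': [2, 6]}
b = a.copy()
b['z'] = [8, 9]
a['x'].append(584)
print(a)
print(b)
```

Key concept: shallow copy of dict with mutable values.
Step by step:
`a = {'x': [3, 3], 'y': [2, 6]}` → a = {'x': [3, 3], 'y': [2, 6]}
`b = a.copy()` → b = {'x': [3, 3], 'y': [2, 6]}
`b['z'] = [8, 9]` → b = {'x': [3, 3], 'y': [2, 6], 'z': [8, 9]}
`a['x'].append(584)` → a = {'x': [3, 3, 584], 'y': [2, 6]}; b = {'x': [3, 3, 584], 'y': [2, 6], 'z': [8, 9]}
`print(a)` → prints {'x': [3, 3, 584], 'y': [2, 6]}
`print(b)` → prints {'x': [3, 3, 584], 'y': [2, 6], 'z': [8, 9]}

Answer:
{'x': [3, 3, 584], 'y': [2, 6]}
{'x': [3, 3, 584], 'y': [2, 6], 'z': [8, 9]}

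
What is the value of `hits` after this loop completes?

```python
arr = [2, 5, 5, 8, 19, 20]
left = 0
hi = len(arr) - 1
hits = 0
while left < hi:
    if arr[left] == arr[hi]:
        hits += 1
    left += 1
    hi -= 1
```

Count matching pairs from ends
`hits` takes the values: 0

Answer: 0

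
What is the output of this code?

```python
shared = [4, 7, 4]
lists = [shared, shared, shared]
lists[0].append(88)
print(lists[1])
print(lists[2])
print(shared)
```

Key concept: list of same reference.
Step by step:
`shared = [4, 7, 4]` → shared = [4, 7, 4]
`lists = [shared, shared, shared]` → lists = [[4, 7, 4], [4, 7, 4], [4, 7, 4]]
`lists[0].append(88)` → shared = [4, 7, 4, 88]; lists = [[4, 7, 4, 88], [4, 7, 4, 88], [4, 7, 4, 88]]
`print(lists[1])` → prints [4, 7, 4, 88]
`print(lists[2])` → prints [4, 7, 4, 88]
`print(shared)` → prints [4, 7, 4, 88]

Answer:
[4, 7, 4, 88]
[4, 7, 4, 88]
[4, 7, 4, 88]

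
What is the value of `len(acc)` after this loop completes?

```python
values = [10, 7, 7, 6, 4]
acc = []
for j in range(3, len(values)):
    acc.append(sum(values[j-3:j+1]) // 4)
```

Number of 4-element averages
`acc` takes the values: [] → [7] → [7, 6]
So `len(acc)` = 2

Answer: 2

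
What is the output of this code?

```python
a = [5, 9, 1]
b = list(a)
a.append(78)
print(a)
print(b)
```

Key concept: list() constructor creates copy.
Step by step:
`a = [5, 9, 1]` → a = [5, 9, 1]
`b = list(a)` → b = [5, 9, 1]
`a.append(78)` → a = [5, 9, 1, 78]
`print(a)` → prints [5, 9, 1, 78]
`print(b)` → prints [5, 9, 1]

Answer:
[5, 9, 1, 78]
[5, 9, 1]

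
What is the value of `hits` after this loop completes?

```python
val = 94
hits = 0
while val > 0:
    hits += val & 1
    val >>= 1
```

Count set bits in 94 (binary: 0b1011110)
`hits` takes the values: 0 → 1 → 2 → 3 → 4 → 5

Answer: 5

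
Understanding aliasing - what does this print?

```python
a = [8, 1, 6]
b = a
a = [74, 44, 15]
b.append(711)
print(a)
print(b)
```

Key concept: rebinding vs mutation: a is rebound to a new list, b still points at the original.
Step by step:
`a = [8, 1, 6]` → a = [8, 1, 6]
`b = a` → b = [8, 1, 6] (same object as a)
`a = [74, 44, 15]` → a = [74, 44, 15]
`b.append(711)` → b = [8, 1, 6, 711]
`print(a)` → prints [74, 44, 15]
`print(b)` → prints [8, 1, 6, 711]

Answer:
[74, 44, 15]
[8, 1, 6, 711]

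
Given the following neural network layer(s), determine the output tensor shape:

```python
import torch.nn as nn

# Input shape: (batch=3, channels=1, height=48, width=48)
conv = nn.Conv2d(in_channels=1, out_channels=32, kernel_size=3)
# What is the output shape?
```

Input: (3, 1, 48, 48) -> Output: (3, 32, 46, 46)

Answer: (3, 32, 46, 46)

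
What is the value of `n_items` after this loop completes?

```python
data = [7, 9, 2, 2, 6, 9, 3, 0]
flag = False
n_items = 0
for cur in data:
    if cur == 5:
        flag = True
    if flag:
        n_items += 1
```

Count elements after first 5 in [7, 9, 2, 2, 6, 9, 3, 0]
`n_items` takes the values: 0

Answer: 0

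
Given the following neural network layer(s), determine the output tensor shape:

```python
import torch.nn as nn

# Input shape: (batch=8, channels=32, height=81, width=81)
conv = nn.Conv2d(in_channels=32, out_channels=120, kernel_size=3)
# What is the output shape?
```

Input: (8, 32, 81, 81) -> Output: (8, 120, 79, 79)

Answer: (8, 120, 79, 79)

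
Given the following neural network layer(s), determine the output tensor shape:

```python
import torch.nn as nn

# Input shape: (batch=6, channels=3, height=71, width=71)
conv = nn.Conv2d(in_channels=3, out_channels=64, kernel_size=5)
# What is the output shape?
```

Input: (6, 3, 71, 71) -> Output: (6, 64, 67, 67)

Answer: (6, 64, 67, 67)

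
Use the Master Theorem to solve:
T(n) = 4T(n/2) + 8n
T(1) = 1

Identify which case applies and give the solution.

a=4, b=2, f(n)=8n. log_2(4) = 2. Since c=1 < 2, Case 1 applies: T(n) = Θ(n^log_b(a)) = O(n^2).

Answer: O(n^2) - Case 1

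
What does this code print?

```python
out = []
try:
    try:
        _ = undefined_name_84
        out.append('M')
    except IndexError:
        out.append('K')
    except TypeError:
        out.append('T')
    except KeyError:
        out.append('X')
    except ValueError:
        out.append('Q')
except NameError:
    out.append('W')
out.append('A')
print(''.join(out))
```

Execution trace: 'W' (outer except NameError) → 'A' (after the try/except). Output: WA

Answer: WA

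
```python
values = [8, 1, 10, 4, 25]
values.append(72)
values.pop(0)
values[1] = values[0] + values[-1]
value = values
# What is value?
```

Trace:
`values = [8, 1, 10, 4, 25]` → values = [8, 1, 10, 4, 25]
`values.append(72)` → values = [8, 1, 10, 4, 25, 72]
`values.pop(0)` → values = [1, 10, 4, 25, 72]
`values[1] = values[0] + values[-1]` → values = [1, 73, 4, 25, 72]
`value = values` → value = [1, 73, 4, 25, 72]
So value = [1, 73, 4, 25, 72]

Answer: [1, 73, 4, 25, 72]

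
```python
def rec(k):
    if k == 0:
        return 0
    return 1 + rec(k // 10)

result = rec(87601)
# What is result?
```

Count of digits of 87601: 5

Answer: 5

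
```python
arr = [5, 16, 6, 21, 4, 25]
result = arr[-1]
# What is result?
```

Trace:
`arr = [5, 16, 6, 21, 4, 25]` → arr = [5, 16, 6, 21, 4, 25]
`result = arr[-1]` → result = 25
So result = 25

Answer: 25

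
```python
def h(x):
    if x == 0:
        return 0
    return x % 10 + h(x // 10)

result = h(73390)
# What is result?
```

Sum of digits of 73390: 0 + 9 + 3 + 3 + 7 = 22

Answer: 22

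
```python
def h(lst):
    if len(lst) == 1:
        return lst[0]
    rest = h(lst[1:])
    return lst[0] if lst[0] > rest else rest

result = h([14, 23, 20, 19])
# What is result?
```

Recursive max over [14, 23, 20, 19] = 23

Answer: 23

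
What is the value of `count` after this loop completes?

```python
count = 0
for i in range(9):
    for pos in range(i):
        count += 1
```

Triangle number: 0+1+2+...+8
`count` takes the values: 0 → 1 → 2 → 3 → 4 → 5 → 6 → 7 → 8 → 9 → 10 → 11 → 12 → 13 → 14 → 15 → 16 → 17 → 18 → 19 → 20 → 21 → 22 → 23 → 24 → 25 → 26 → 27 → 28 → 29 → 30 → 31 → 32 → 33 → 34 → 35 → 36

Answer: 36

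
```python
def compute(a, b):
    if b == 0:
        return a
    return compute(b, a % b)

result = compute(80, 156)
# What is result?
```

compute(80, 156) -> compute(156, 80) -> compute(80, 76) -> compute(76, 4) -> compute(4, 0) -> 4

Answer: 4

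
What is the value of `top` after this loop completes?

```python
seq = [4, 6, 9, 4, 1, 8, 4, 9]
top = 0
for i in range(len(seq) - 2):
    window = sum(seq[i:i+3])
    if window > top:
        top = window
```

Max sum of 3-element window in [4, 6, 9, 4, 1, 8, 4, 9]
`top` takes the values: 0 → 19 → 21

Answer: 21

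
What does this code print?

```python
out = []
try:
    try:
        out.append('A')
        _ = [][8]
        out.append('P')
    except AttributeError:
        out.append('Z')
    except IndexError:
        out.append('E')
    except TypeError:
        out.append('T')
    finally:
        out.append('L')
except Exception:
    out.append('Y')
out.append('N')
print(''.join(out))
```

Execution trace: 'A' (inner try body) → 'E' (inner except IndexError) → 'L' (inner finally) → 'N' (after the try/except). Output: AELN

Answer: AELN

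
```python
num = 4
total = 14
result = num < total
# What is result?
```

Trace:
`num = 4` → num = 4
`total = 14` → total = 14
`result = num < total` → result = True
So result = True

Answer: True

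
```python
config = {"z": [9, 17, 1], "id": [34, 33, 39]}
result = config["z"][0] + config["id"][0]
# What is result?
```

Trace:
`config = {"z": [9, 17, 1], "id": [34, 33, 39]}` → config = {'z': [9, 17, 1], 'id': [34, 33, 39]}
`result = config["z"][0] + config["id"][0]` → result = 43
So result = 43

Answer: 43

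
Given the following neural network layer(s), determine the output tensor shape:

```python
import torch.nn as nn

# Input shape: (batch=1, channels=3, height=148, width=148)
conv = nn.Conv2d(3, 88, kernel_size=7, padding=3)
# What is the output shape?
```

Input: (1, 3, 148, 148) -> Output: (1, 88, 148, 148)

Answer: (1, 88, 148, 148)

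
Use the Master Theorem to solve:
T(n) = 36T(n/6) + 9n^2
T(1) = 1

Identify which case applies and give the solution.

a=36, b=6, f(n)=9n^2. log_6(36) = 2. Since c=2 = 2, Case 2 applies: T(n) = Θ(n^log_b(a) · log n) = O(n^2 log n).

Answer: O(n^2 log n) - Case 2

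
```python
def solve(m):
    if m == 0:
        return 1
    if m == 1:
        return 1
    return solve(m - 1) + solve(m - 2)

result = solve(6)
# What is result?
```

Build up from base cases: solve(0)=1, solve(1)=1, solve(2)=2, solve(3)=3, solve(4)=5, solve(5)=8, solve(6)=13

Answer: 13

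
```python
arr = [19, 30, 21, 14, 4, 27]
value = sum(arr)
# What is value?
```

Trace:
`arr = [19, 30, 21, 14, 4, 27]` → arr = [19, 30, 21, 14, 4, 27]
`value = sum(arr)` → value = 115
So value = 115

Answer: 115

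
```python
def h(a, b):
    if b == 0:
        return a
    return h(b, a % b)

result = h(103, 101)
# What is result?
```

h(103, 101) -> h(101, 2) -> h(2, 1) -> h(1, 0) -> 1

Answer: 1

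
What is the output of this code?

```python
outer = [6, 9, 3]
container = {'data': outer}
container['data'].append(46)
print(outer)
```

Key concept: dict holds reference to list.
Step by step:
`outer = [6, 9, 3]` → outer = [6, 9, 3]
`container = {'data': outer}` → container = {'data': [6, 9, 3]}
`container['data'].append(46)` → outer = [6, 9, 3, 46]; container = {'data': [6, 9, 3, 46]}
`print(outer)` → prints [6, 9, 3, 46]

Answer: [6, 9, 3, 46]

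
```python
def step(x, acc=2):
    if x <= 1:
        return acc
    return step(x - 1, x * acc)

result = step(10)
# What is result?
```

Accumulator trace (n, acc): (10, 2) -> (9, 20) -> (8, 180) -> (7, 1440) -> (6, 10080) -> (5, 60480) -> (4, 302400) -> (3, 1209600) -> (2, 3628800) -> (1, 7257600) -> return 7257600

Answer: 7257600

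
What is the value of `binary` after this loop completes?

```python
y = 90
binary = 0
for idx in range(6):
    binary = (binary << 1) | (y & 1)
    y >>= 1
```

Reverse lowest 6 bits of 90
`binary` takes the values: 0 → 1 → 2 → 5 → 11 → 22

Answer: 22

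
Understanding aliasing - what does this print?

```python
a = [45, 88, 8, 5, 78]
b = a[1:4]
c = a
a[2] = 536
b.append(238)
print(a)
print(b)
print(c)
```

Key concept: slice vs alias.
Step by step:
`a = [45, 88, 8, 5, 78]` → a = [45, 88, 8, 5, 78]
`b = a[1:4]` → b = [88, 8, 5]
`c = a` → c = [45, 88, 8, 5, 78] (same object as a)
`a[2] = 536` → a = [45, 88, 536, 5, 78] (same object as c); c = [45, 88, 536, 5, 78] (same object as a)
`b.append(238)` → b = [88, 8, 5, 238]
`print(a)` → prints [45, 88, 536, 5, 78]
`print(b)` → prints [88, 8, 5, 238]
`print(c)` → prints [45, 88, 536, 5, 78]

Answer:
[45, 88, 536, 5, 78]
[88, 8, 5, 238]
[45, 88, 536, 5, 78]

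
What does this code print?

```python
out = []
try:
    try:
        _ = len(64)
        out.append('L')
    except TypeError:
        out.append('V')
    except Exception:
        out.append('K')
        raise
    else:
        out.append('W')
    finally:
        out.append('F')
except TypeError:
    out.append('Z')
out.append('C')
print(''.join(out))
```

Execution trace: 'V' (inner except TypeError) → 'F' (inner finally) → 'C' (after the try/except). Output: VFC

Answer: VFC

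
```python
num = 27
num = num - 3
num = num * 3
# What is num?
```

Trace:
`num = 27` → num = 27
`num = num - 3` → num = 24
`num = num * 3` → num = 72
So num = 72

Answer: 72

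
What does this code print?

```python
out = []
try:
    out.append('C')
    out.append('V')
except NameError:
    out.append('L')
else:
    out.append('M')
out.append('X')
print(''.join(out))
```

Execution trace: 'C' (try body) → 'V' (try body, no exception) → 'M' (else) → 'X' (after the try/except). Output: CVMX

Answer: CVMX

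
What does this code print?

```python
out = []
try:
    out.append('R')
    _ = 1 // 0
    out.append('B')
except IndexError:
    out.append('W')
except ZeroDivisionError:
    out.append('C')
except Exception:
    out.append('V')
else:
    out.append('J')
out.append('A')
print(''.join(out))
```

Execution trace: 'R' (try body) → 'C' (except ZeroDivisionError) → 'A' (after the try/except). Output: RCA

Answer: RCA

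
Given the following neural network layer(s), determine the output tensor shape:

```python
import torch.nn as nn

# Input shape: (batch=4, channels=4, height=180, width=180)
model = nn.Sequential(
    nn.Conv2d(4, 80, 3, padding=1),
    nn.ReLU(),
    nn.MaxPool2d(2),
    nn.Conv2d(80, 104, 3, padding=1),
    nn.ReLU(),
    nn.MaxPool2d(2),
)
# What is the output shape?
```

Input: (4, 4, 180, 180) -> after first Conv2d: (4, 80, 180, 180) -> after first MaxPool2d: (4, 80, 90, 90) -> after second Conv2d: (4, 104, 90, 90) -> Output: (4, 104, 45, 45)

Answer: (4, 104, 45, 45)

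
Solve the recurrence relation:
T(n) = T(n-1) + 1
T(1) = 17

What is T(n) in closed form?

Unrolling: T(n) = T(1) + 1·(n-1) = 17 + 1(n-1) = n + 16.

Answer: T(n) = n + 16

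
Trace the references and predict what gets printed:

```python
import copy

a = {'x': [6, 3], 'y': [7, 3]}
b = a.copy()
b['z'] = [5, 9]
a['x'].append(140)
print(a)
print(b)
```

Key concept: shallow copy of dict with mutable values.
Step by step:
`a = {'x': [6, 3], 'y': [7, 3]}` → a = {'x': [6, 3], 'y': [7, 3]}
`b = a.copy()` → b = {'x': [6, 3], 'y': [7, 3]}
`b['z'] = [5, 9]` → b = {'x': [6, 3], 'y': [7, 3], 'z': [5, 9]}
`a['x'].append(140)` → a = {'x': [6, 3, 140], 'y': [7, 3]}; b = {'x': [6, 3, 140], 'y': [7, 3], 'z': [5, 9]}
`print(a)` → prints {'x': [6, 3, 140], 'y': [7, 3]}
`print(b)` → prints {'x': [6, 3, 140], 'y': [7, 3], 'z': [5, 9]}

Answer:
{'x': [6, 3, 140], 'y': [7, 3]}
{'x': [6, 3, 140], 'y': [7, 3], 'z': [5, 9]}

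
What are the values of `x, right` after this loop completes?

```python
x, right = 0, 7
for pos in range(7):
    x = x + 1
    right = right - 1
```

x goes 0→7, right goes 7→0
`x, right` takes the values: (0, 7) → (1, 7) → (1, 6) → (2, 6) → (2, 5) → (3, 5) → (3, 4) → (4, 4) → (4, 3) → (5, 3) → (5, 2) → (6, 2) → (6, 1) → (7, 1) → (7, 0)

Answer: 7, 0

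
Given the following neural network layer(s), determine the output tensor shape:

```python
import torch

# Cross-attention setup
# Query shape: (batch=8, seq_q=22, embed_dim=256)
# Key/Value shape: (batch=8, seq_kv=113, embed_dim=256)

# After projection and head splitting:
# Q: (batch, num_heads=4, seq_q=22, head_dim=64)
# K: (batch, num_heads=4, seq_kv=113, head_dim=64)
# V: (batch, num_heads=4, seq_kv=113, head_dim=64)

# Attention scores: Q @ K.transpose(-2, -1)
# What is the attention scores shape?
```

Input: (8, 22, 256) -> Output: (8, 4, 22, 113)

Answer: (8, 4, 22, 113)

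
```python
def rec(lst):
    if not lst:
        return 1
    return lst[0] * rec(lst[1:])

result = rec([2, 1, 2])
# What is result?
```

Product over [2, 1, 2] = 2 * 1 * 2 = 4

Answer: 4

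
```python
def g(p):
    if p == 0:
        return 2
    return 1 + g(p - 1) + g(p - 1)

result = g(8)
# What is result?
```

g(p) = 1 + 2·g(p-1), g(0)=2. Closed form: (2+1)·2^8 - 1 = 767.

Answer: 767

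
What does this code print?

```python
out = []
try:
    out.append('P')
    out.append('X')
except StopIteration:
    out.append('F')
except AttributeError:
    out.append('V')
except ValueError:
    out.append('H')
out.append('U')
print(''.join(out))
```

Execution trace: 'P' (try body) → 'X' (try body, no exception) → 'U' (after the try/except). Output: PXU

Answer: PXU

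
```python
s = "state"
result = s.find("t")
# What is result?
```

Trace:
`s = "state"` → s = 'state'
`result = s.find("t")` → result = 1
So result = 1

Answer: 1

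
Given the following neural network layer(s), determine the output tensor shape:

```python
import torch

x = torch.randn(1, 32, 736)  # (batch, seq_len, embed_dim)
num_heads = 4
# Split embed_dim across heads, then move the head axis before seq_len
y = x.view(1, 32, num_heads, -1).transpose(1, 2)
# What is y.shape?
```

Input: (1, 32, 736) -> head_dim = 736 // 4 = 184; after view: (1, 32, 4, 184) -> after transpose(1, 2): (1, 4, 32, 184) -> Output: (1, 4, 32, 184)

Answer: (1, 4, 32, 184)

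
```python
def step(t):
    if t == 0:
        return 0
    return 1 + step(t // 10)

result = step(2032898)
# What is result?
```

Count of digits of 2032898: 7

Answer: 7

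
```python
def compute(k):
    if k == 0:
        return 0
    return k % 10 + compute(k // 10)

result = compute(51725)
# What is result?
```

Sum of digits of 51725: 5 + 2 + 7 + 1 + 5 = 20

Answer: 20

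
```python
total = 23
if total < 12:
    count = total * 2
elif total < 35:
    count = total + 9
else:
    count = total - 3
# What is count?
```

Trace:
`total = 23` → total = 23
`if total < 12: ...` → total < 12 is False, total < 35 is True → count = 32
So count = 32

Answer: 32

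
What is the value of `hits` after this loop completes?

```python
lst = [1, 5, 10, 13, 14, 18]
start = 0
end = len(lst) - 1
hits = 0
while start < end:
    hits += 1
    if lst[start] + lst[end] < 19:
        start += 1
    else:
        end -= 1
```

Steps to find pair summing to 19
`hits` takes the values: 0 → 1 → 2 → 3 → 4 → 5

Answer: 5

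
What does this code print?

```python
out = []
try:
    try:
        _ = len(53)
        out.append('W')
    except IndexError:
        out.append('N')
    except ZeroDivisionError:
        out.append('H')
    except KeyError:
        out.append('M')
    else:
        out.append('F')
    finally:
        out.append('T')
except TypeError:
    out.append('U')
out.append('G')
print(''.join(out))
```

Execution trace: 'T' (finally) → 'U' (outer except TypeError) → 'G' (after the try/except). Output: TUG

Answer: TUG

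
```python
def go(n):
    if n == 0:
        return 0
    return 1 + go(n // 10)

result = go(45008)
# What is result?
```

Count of digits of 45008: 5

Answer: 5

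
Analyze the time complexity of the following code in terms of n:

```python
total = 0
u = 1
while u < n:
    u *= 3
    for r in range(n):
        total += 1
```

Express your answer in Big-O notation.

Each loop level contributes: log n × n. Multiplying the contributions gives O(n log n).

Answer: O(n log n)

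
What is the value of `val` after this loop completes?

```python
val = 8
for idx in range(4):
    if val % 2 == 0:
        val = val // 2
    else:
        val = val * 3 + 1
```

Collatz-style transformation from 8
`val` takes the values: 8 → 4 → 2 → 1 → 4

Answer: 4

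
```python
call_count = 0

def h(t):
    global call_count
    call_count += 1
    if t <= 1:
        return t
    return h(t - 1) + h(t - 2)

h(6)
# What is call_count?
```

Calls(t) = 1 + Calls(t-1) + Calls(t-2); Calls(0)=Calls(1)=1. For t=6 this gives 25.

Answer: 25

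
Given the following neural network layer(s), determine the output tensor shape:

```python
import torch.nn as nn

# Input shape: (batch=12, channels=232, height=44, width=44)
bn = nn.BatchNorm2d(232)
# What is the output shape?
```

Input: (12, 232, 44, 44) -> Output: (12, 232, 44, 44)

Answer: (12, 232, 44, 44)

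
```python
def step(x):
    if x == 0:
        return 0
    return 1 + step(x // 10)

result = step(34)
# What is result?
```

Count of digits of 34: 2

Answer: 2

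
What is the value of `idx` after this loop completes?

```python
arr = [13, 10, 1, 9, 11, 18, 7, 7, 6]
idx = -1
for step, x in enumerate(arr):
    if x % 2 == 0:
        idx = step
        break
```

First even number index in [13, 10, 1, 9, 11, 18, 7, 7, 6]
`idx` takes the values: -1 → 1

Answer: 1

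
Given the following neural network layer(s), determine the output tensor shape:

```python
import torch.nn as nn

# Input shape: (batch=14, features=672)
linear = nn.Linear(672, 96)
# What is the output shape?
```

Input: (14, 672) -> Output: (14, 96)

Answer: (14, 96)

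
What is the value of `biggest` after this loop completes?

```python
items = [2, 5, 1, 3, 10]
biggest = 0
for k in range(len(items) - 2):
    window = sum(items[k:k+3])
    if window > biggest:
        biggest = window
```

Max sum of 3-element window in [2, 5, 1, 3, 10]
`biggest` takes the values: 0 → 8 → 9 → 14

Answer: 14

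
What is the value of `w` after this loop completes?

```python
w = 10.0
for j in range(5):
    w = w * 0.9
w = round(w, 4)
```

Exponential decay: 10.0 * 0.9^5
`w` takes the values: 10.0 → 9.0 → 8.1 → 7.29 → 6.561 → 5.9049

Answer: 5.9049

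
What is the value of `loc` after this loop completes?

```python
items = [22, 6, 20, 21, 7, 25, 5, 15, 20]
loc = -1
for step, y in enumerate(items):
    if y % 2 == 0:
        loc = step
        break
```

First even number index in [22, 6, 20, 21, 7, 25, 5, 15, 20]
`loc` takes the values: -1 → 0

Answer: 0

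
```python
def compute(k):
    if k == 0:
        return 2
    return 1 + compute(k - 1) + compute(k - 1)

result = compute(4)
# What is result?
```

compute(k) = 1 + 2·compute(k-1), compute(0)=2. Closed form: (2+1)·2^4 - 1 = 47.

Answer: 47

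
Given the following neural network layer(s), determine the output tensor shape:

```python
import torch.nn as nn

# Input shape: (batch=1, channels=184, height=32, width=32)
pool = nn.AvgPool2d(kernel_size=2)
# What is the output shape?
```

Input: (1, 184, 32, 32) -> Output: (1, 184, 16, 16)

Answer: (1, 184, 16, 16)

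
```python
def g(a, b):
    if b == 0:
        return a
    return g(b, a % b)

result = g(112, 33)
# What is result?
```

g(112, 33) -> g(33, 13) -> g(13, 7) -> g(7, 6) -> g(6, 1) -> g(1, 0) -> 1

Answer: 1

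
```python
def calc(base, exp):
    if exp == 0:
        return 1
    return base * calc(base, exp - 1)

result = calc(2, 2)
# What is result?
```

calc(2, 2) = 2 * 2 = 4

Answer: 4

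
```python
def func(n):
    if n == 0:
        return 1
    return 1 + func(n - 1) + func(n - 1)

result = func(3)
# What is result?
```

func(n) = 1 + 2·func(n-1), func(0)=1. Closed form: (1+1)·2^3 - 1 = 15.

Answer: 15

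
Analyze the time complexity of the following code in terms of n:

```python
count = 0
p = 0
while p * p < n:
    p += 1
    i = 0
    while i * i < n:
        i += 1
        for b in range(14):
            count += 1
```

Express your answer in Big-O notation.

Each loop level contributes: √n × √n × 1. Multiplying the contributions gives O(n).

Answer: O(n)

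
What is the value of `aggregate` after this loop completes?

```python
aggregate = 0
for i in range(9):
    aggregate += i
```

Sum of 0 to 8 = 36
`aggregate` takes the values: 0 → 1 → 3 → 6 → 10 → 15 → 21 → 28 → 36

Answer: 36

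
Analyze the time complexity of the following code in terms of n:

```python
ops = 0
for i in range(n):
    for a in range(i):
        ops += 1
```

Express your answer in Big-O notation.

Each loop level contributes: n × n. Multiplying the contributions gives O(n^2).

Answer: O(n^2)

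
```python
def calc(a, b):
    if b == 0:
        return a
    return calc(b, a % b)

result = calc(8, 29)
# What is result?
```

calc(8, 29) -> calc(29, 8) -> calc(8, 5) -> calc(5, 3) -> calc(3, 2) -> calc(2, 1) -> calc(1, 0) -> 1

Answer: 1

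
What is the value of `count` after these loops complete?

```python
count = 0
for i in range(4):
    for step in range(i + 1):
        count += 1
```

Triangle: 1 + 2 + ... + 4
`count` takes the values: 0 → 1 → 2 → 3 → 4 → 5 → 6 → 7 → 8 → 9 → 10

Answer: 10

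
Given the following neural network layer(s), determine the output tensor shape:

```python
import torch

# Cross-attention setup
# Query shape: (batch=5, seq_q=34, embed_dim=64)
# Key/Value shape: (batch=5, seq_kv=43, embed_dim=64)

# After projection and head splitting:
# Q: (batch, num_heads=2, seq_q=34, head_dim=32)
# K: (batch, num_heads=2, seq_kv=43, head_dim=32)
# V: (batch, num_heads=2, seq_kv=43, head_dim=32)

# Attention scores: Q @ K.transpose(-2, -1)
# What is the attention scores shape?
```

Input: (5, 34, 64) -> Output: (5, 2, 34, 43)

Answer: (5, 2, 34, 43)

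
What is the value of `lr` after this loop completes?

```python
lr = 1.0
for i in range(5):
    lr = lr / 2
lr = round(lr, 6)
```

Halving LR 5 times: 1 / 2^5
`lr` takes the values: 1.0 → 0.5 → 0.25 → 0.125 → 0.0625 → 0.03125

Answer: 0.03125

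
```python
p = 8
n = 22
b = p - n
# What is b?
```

Trace:
`p = 8` → p = 8
`n = 22` → n = 22
`b = p - n` → b = -14
So b = -14

Answer: -14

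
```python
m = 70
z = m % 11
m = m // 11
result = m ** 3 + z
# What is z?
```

Trace:
`m = 70` → m = 70
`z = m % 11` → z = 4
`m = m // 11` → m = 6
`result = m ** 3 + z` → result = 220
So z = 4

Answer: 4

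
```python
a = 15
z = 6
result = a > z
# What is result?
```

Trace:
`a = 15` → a = 15
`z = 6` → z = 6
`result = a > z` → result = True
So result = True

Answer: True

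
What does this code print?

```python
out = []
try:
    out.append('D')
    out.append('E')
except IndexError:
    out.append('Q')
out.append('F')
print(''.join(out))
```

Execution trace: 'D' (try body) → 'E' (try body, no exception) → 'F' (after the try/except). Output: DEF

Answer: DEF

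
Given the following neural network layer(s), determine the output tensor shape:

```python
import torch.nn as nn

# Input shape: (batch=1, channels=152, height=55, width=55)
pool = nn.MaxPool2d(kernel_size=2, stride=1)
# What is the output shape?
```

Input: (1, 152, 55, 55) -> Output: (1, 152, 54, 54)

Answer: (1, 152, 54, 54)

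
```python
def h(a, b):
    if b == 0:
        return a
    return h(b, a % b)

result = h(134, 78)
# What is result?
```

h(134, 78) -> h(78, 56) -> h(56, 22) -> h(22, 12) -> h(12, 10) -> h(10, 2) -> h(2, 0) -> 2

Answer: 2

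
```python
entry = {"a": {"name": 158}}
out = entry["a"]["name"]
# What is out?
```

Trace:
`entry = {"a": {"name": 158}}` → entry = {'a': {'name': 158}}
`out = entry["a"]["name"]` → out = 158
So out = 158

Answer: 158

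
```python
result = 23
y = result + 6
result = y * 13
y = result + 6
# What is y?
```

Trace:
`result = 23` → result = 23
`y = result + 6` → y = 29
`result = y * 13` → result = 377
`y = result + 6` → y = 383
So y = 383

Answer: 383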